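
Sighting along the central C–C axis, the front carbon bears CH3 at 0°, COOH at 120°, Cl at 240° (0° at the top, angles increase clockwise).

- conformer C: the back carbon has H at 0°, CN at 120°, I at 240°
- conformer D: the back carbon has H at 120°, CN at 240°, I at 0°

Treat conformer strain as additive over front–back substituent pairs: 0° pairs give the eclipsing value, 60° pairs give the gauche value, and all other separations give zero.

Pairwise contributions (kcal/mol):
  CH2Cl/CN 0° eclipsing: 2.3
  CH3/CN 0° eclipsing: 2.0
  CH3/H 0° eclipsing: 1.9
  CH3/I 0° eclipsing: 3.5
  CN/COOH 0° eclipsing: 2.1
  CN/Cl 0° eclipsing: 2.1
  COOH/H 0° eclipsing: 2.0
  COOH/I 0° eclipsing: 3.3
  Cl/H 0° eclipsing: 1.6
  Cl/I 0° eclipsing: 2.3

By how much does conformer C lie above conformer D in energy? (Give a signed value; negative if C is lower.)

C (eclipsed): CH3–H eclipsed, COOH–CN eclipsed, Cl–I eclipsed; 1.9 + 2.1 + 2.3 = 6.3 kcal/mol.
D (eclipsed): CH3–I eclipsed, COOH–H eclipsed, Cl–CN eclipsed; 3.5 + 2.0 + 2.1 = 7.6 kcal/mol.
E(C) − E(D) = 6.3 − 7.6 = -1.3 kcal/mol.

-1.3 kcal/mol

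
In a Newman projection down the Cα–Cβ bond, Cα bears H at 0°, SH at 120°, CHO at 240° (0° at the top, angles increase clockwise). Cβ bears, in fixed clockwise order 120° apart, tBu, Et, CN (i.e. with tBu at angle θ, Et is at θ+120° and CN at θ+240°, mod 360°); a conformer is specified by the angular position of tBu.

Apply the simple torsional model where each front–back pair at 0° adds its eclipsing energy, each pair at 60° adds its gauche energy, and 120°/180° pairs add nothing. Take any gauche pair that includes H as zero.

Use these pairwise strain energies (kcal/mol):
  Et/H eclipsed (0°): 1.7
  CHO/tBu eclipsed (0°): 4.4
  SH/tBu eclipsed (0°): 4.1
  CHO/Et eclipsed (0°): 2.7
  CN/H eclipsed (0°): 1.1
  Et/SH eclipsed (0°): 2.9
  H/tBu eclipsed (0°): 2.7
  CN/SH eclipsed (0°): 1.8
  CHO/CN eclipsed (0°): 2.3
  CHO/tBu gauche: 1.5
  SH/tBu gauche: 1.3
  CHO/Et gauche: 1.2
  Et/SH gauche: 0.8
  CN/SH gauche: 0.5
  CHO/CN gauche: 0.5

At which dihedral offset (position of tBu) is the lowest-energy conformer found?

300°

tBu at 0° (eclipsed): H(0°)/tBu(0°) eclipsed 2.7; SH(120°)/Et(120°) eclipsed 2.9; CHO(240°)/CN(240°) eclipsed 2.3 → 7.9 kcal/mol.
tBu at 60° (staggered): SH(120°)/tBu(60°) gauche 1.3; SH(120°)/Et(180°) gauche 0.8; CHO(240°)/Et(180°) gauche 1.2; CHO(240°)/CN(300°) gauche 0.5 → 3.8 kcal/mol.
tBu at 120° (eclipsed): H(0°)/CN(0°) eclipsed 1.1; SH(120°)/tBu(120°) eclipsed 4.1; CHO(240°)/Et(240°) eclipsed 2.7 → 7.9 kcal/mol.
tBu at 180° (staggered): SH(120°)/tBu(180°) gauche 1.3; SH(120°)/CN(60°) gauche 0.5; CHO(240°)/tBu(180°) gauche 1.5; CHO(240°)/Et(300°) gauche 1.2 → 4.5 kcal/mol.
tBu at 240° (eclipsed): H(0°)/Et(0°) eclipsed 1.7; SH(120°)/CN(120°) eclipsed 1.8; CHO(240°)/tBu(240°) eclipsed 4.4 → 7.9 kcal/mol.
tBu at 300° (staggered): SH(120°)/Et(60°) gauche 0.8; SH(120°)/CN(180°) gauche 0.5; CHO(240°)/tBu(300°) gauche 1.5; CHO(240°)/CN(180°) gauche 0.5 → 3.3 kcal/mol.
The minimum (3.3 kcal/mol) occurs with tBu at 300°.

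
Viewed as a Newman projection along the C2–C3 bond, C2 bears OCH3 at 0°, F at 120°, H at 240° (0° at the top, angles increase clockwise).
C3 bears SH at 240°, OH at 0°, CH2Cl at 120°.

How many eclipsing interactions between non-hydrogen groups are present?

2

Non-H eclipsing pairs: OCH3(0°)/OH(0°); F(120°)/CH2Cl(120°) — 2 interactions.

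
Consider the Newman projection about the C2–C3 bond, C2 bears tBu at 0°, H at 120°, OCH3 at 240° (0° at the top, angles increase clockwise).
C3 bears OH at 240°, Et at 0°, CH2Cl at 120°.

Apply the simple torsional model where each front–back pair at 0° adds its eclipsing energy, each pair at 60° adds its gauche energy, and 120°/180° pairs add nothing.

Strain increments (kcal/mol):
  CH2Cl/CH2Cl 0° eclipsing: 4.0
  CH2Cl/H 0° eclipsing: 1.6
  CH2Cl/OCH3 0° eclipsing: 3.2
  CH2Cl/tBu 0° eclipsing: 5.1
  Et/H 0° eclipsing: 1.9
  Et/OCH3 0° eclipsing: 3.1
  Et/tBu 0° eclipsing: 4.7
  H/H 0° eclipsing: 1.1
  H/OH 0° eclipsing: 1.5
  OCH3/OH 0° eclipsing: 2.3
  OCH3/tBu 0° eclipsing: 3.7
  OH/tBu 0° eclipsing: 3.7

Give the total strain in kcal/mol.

This conformer (eclipsed): tBu(0°)/Et(0°) eclipsed 4.7; H(120°)/CH2Cl(120°) eclipsed 1.6; OCH3(240°)/OH(240°) eclipsed 2.3 → 8.6 kcal/mol.

8.6 kcal/mol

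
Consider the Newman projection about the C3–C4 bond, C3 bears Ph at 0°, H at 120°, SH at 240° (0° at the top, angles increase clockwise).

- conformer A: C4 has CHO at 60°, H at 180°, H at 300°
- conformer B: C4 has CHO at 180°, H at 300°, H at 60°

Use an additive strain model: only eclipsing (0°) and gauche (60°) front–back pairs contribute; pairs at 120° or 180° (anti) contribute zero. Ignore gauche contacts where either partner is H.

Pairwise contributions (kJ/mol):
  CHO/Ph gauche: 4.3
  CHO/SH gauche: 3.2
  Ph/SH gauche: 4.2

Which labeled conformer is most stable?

A (staggered): Ph(0°)/CHO(60°) gauche 4.3 → 4.3 kJ/mol.
B (staggered): SH(240°)/CHO(180°) gauche 3.2 → 3.2 kJ/mol.
B has the lowest total (3.2 kJ/mol).

B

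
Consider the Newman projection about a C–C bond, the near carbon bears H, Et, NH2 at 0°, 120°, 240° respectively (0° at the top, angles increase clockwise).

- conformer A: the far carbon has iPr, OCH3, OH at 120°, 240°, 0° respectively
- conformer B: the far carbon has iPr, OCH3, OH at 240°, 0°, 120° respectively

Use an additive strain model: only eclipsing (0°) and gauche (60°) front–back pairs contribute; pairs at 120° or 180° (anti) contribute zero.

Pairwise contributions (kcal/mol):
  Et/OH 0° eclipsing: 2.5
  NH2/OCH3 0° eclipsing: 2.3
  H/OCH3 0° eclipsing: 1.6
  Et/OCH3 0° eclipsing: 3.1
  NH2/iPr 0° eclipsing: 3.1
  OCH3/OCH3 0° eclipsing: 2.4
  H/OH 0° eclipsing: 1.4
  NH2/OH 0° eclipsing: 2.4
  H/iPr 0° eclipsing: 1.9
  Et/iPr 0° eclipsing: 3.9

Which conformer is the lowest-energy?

B

A (eclipsed): H(0°)/OH(0°) eclipsed 1.4; Et(120°)/iPr(120°) eclipsed 3.9; NH2(240°)/OCH3(240°) eclipsed 2.3 → 7.6 kcal/mol.
B (eclipsed): H(0°)/OCH3(0°) eclipsed 1.6; Et(120°)/OH(120°) eclipsed 2.5; NH2(240°)/iPr(240°) eclipsed 3.1 → 7.2 kcal/mol.
B has the lowest total (7.2 kcal/mol).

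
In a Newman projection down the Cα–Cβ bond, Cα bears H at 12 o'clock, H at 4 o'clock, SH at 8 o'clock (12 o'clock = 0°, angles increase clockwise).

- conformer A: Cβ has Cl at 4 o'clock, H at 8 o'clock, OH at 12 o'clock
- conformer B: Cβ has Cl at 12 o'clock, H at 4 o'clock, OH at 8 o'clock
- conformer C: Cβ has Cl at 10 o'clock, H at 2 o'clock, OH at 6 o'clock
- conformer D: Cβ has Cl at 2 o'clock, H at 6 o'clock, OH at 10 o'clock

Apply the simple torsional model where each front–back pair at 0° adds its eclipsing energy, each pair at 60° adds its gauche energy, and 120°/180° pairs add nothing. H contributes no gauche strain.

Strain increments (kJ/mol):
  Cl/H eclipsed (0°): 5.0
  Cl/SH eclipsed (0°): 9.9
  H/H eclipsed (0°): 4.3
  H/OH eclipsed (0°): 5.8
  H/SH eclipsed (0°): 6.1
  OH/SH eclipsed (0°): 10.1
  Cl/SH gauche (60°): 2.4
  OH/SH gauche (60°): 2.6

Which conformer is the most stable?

D

A (eclipsed): H(0°)/OH(0°) eclipsed 5.8; H(120°)/Cl(120°) eclipsed 5.0; SH(240°)/H(240°) eclipsed 6.1 → 16.9 kJ/mol.
B (eclipsed): H(0°)/Cl(0°) eclipsed 5.0; H(120°)/H(120°) eclipsed 4.3; SH(240°)/OH(240°) eclipsed 10.1 → 19.4 kJ/mol.
C (staggered): SH(240°)/Cl(300°) gauche 2.4; SH(240°)/OH(180°) gauche 2.6 → 5.0 kJ/mol.
D (staggered): SH(240°)/OH(300°) gauche 2.6 → 2.6 kJ/mol.
D has the lowest total (2.6 kJ/mol).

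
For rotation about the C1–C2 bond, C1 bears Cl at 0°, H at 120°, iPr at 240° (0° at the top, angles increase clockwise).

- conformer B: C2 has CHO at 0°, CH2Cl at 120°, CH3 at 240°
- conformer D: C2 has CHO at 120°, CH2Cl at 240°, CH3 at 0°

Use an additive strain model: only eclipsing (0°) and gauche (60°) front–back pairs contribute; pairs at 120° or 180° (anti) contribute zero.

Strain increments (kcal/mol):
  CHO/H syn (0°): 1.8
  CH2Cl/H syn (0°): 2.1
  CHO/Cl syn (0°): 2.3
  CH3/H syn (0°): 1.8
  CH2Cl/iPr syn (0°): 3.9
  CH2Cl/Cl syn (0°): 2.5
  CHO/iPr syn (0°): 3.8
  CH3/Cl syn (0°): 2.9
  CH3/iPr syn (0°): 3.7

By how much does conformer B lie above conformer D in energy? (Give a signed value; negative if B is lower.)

B (eclipsed): Cl–CHO eclipsed, H–CH2Cl eclipsed, iPr–CH3 eclipsed; 2.3 + 2.1 + 3.7 = 8.1 kcal/mol.
D (eclipsed): Cl–CH3 eclipsed, H–CHO eclipsed, iPr–CH2Cl eclipsed; 2.9 + 1.8 + 3.9 = 8.6 kcal/mol.
E(B) − E(D) = 8.1 − 8.6 = -0.5 kcal/mol.

-0.5 kcal/mol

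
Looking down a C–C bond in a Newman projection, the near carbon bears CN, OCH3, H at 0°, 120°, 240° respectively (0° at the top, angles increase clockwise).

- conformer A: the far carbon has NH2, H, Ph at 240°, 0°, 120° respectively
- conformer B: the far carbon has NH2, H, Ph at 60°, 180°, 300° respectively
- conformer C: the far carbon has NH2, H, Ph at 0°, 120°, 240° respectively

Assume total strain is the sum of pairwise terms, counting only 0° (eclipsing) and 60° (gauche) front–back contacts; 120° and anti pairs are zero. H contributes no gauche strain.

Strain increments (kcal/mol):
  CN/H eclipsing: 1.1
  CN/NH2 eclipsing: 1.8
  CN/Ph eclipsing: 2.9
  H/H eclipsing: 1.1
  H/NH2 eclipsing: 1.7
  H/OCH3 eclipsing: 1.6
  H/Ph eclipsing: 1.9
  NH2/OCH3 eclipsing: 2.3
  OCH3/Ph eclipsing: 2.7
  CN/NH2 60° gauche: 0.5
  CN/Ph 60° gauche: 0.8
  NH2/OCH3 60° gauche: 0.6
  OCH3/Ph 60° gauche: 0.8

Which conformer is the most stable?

A is eclipsed. CN at 0° is eclipsed with H at 0° (1.1); OCH3 at 120° is eclipsed with Ph at 120° (2.7); H at 240° is eclipsed with NH2 at 240° (1.7). Total 5.5 kcal/mol.
B is staggered. CN at 0° is gauche with NH2 at 60° (0.5); CN at 0° is gauche with Ph at 300° (0.8); OCH3 at 120° is gauche with NH2 at 60° (0.6). Total 1.9 kcal/mol.
C is eclipsed. CN at 0° is eclipsed with NH2 at 0° (1.8); OCH3 at 120° is eclipsed with H at 120° (1.6); H at 240° is eclipsed with Ph at 240° (1.9). Total 5.3 kcal/mol.
B has the lowest total (1.9 kcal/mol).

B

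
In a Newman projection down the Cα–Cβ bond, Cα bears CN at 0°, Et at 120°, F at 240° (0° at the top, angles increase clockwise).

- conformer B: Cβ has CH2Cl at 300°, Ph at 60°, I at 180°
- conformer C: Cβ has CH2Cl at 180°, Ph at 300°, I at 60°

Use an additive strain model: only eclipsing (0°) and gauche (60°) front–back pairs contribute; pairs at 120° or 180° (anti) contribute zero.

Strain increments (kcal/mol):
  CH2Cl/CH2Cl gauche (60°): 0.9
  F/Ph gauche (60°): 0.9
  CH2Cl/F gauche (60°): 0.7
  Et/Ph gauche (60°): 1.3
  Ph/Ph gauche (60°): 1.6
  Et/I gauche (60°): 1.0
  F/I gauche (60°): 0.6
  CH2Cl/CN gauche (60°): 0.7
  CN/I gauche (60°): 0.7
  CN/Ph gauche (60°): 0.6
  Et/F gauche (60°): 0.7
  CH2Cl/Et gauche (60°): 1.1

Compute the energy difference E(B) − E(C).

B (staggered): CN(0°)/CH2Cl(300°) gauche 0.7; CN(0°)/Ph(60°) gauche 0.6; Et(120°)/Ph(60°) gauche 1.3; Et(120°)/I(180°) gauche 1.0; F(240°)/CH2Cl(300°) gauche 0.7; F(240°)/I(180°) gauche 0.6 → 4.9 kcal/mol.
C (staggered): CN(0°)/Ph(300°) gauche 0.6; CN(0°)/I(60°) gauche 0.7; Et(120°)/CH2Cl(180°) gauche 1.1; Et(120°)/I(60°) gauche 1.0; F(240°)/CH2Cl(180°) gauche 0.7; F(240°)/Ph(300°) gauche 0.9 → 5.0 kcal/mol.
E(B) − E(C) = 4.9 − 5.0 = -0.1 kcal/mol.

-0.1 kcal/mol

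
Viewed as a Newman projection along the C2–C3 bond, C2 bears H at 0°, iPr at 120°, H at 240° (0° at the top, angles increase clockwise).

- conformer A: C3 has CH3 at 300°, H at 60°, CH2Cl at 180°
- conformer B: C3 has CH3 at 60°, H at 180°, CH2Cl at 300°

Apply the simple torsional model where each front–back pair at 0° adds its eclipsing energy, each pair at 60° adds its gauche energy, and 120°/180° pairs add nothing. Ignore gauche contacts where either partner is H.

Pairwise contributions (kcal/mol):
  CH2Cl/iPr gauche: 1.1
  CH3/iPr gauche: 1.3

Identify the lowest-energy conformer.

A (staggered): iPr(120°)/CH2Cl(180°) gauche 1.1 → 1.1 kcal/mol.
B (staggered): iPr(120°)/CH3(60°) gauche 1.3 → 1.3 kcal/mol.
A has the lowest total (1.1 kcal/mol).

A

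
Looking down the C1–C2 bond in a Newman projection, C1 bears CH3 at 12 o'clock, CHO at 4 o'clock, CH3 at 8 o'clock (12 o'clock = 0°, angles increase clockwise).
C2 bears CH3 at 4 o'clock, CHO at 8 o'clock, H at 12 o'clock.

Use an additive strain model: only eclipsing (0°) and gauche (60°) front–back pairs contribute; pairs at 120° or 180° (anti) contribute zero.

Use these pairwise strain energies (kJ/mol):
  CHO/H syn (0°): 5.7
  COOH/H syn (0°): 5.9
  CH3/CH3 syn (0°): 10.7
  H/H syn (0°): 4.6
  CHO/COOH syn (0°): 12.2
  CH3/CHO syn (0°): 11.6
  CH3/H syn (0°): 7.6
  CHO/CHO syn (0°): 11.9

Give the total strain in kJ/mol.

This conformer (eclipsed): CH3–H eclipsed, CHO–CH3 eclipsed, CH3–CHO eclipsed; 7.6 + 11.6 + 11.6 = 30.8 kJ/mol.

30.8 kJ/mol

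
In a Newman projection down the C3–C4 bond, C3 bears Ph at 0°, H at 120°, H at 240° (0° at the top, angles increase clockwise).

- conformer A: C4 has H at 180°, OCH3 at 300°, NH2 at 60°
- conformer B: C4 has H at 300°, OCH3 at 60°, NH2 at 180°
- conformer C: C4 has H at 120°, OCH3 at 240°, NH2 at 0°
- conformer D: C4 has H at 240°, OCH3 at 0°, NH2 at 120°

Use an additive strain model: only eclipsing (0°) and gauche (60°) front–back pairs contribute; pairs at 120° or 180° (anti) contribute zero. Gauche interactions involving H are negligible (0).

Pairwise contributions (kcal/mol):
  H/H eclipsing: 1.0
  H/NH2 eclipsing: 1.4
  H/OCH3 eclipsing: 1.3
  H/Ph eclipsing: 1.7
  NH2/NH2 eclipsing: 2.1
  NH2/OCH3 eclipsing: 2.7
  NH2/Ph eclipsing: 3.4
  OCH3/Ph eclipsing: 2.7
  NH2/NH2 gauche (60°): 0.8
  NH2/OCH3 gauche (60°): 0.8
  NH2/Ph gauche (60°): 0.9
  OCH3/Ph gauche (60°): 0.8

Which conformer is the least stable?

A (staggered): Ph–OCH3 gauche, Ph–NH2 gauche; 0.8 + 0.9 = 1.7 kcal/mol.
B (staggered): Ph–OCH3 gauche; 0.8 = 0.8 kcal/mol.
C (eclipsed): Ph–NH2 eclipsed, H–H eclipsed, H–OCH3 eclipsed; 3.4 + 1.0 + 1.3 = 5.7 kcal/mol.
D (eclipsed): Ph–OCH3 eclipsed, H–NH2 eclipsed, H–H eclipsed; 2.7 + 1.4 + 1.0 = 5.1 kcal/mol.
C has the highest total (5.7 kcal/mol).

C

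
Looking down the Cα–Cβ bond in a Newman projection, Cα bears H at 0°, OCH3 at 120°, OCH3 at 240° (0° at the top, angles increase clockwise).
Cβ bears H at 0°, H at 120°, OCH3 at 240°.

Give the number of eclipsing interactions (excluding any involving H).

Non-H eclipsing pairs: OCH3(240°)/OCH3(240°) — 1 interaction.

1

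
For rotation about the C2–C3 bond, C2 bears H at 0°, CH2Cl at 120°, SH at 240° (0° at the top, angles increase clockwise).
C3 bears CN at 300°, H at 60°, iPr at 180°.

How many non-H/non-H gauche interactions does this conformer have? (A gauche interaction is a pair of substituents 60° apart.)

Non-H gauche pairs: CH2Cl(120°)/iPr(180°); SH(240°)/CN(300°); SH(240°)/iPr(180°) — 3 interactions.

3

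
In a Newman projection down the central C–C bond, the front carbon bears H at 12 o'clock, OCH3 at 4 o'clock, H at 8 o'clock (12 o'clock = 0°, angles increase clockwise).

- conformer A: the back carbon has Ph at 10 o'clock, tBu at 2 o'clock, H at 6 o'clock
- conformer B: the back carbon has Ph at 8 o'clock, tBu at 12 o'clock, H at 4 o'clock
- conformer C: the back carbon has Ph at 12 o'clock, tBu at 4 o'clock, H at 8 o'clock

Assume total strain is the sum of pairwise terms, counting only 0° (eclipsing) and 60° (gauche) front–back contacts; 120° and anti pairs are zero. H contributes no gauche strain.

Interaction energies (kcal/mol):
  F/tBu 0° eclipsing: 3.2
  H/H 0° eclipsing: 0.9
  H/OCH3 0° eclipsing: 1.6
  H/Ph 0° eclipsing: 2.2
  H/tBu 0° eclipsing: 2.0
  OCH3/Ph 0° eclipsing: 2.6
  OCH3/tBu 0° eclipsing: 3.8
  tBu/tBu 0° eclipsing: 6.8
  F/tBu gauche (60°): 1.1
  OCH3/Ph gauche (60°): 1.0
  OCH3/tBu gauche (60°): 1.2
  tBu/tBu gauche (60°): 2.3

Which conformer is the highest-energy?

C

A (staggered): OCH3(120°)/tBu(60°) gauche 1.2 → 1.2 kcal/mol.
B (eclipsed): H(0°)/tBu(0°) eclipsed 2.0; OCH3(120°)/H(120°) eclipsed 1.6; H(240°)/Ph(240°) eclipsed 2.2 → 5.8 kcal/mol.
C (eclipsed): H(0°)/Ph(0°) eclipsed 2.2; OCH3(120°)/tBu(120°) eclipsed 3.8; H(240°)/H(240°) eclipsed 0.9 → 6.9 kcal/mol.
C has the highest total (6.9 kcal/mol).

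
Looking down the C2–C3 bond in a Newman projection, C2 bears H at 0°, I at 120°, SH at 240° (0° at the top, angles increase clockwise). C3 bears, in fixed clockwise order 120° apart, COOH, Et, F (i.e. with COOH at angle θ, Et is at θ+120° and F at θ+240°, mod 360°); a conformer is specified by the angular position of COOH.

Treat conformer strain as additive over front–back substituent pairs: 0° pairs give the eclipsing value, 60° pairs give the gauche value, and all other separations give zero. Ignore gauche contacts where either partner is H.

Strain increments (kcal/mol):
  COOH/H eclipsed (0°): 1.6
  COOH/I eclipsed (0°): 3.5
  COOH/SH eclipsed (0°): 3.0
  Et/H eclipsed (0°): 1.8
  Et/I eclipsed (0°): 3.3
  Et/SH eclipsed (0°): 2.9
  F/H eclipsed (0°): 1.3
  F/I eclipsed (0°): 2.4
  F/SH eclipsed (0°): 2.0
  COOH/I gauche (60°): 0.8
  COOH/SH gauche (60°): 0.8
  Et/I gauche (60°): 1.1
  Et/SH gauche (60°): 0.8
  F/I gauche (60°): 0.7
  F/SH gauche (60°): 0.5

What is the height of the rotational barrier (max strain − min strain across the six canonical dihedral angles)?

COOH at 0° is eclipsed. H at 0° is eclipsed with COOH at 0° (1.6); I at 120° is eclipsed with Et at 120° (3.3); SH at 240° is eclipsed with F at 240° (2.0). Total 6.9 kcal/mol.
COOH at 60° is staggered. I at 120° is gauche with COOH at 60° (0.8); I at 120° is gauche with Et at 180° (1.1); SH at 240° is gauche with Et at 180° (0.8); SH at 240° is gauche with F at 300° (0.5). Total 3.2 kcal/mol.
COOH at 120° is eclipsed. H at 0° is eclipsed with F at 0° (1.3); I at 120° is eclipsed with COOH at 120° (3.5); SH at 240° is eclipsed with Et at 240° (2.9). Total 7.7 kcal/mol.
COOH at 180° is staggered. I at 120° is gauche with COOH at 180° (0.8); I at 120° is gauche with F at 60° (0.7); SH at 240° is gauche with COOH at 180° (0.8); SH at 240° is gauche with Et at 300° (0.8). Total 3.1 kcal/mol.
COOH at 240° is eclipsed. H at 0° is eclipsed with Et at 0° (1.8); I at 120° is eclipsed with F at 120° (2.4); SH at 240° is eclipsed with COOH at 240° (3.0). Total 7.2 kcal/mol.
COOH at 300° is staggered. I at 120° is gauche with Et at 60° (1.1); I at 120° is gauche with F at 180° (0.7); SH at 240° is gauche with COOH at 300° (0.8); SH at 240° is gauche with F at 180° (0.5). Total 3.1 kcal/mol.
Max at 120° (7.7 kcal/mol), min at 180° (3.1 kcal/mol); barrier = 4.6 kcal/mol.

4.6 kcal/mol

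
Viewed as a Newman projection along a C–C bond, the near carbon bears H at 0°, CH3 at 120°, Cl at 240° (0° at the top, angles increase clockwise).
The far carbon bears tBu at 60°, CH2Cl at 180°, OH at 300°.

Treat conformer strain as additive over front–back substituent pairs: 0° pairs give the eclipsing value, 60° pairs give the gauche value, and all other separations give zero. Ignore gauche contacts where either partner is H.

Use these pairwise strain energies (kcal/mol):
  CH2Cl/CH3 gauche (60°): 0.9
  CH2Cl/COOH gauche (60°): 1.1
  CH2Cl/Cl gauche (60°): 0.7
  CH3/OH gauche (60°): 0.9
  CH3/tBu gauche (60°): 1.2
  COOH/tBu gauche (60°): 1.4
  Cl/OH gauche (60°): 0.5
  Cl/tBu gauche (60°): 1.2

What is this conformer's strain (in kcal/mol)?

3.3 kcal/mol

This conformer (staggered): CH3–tBu gauche, CH3–CH2Cl gauche, Cl–CH2Cl gauche, Cl–OH gauche; 1.2 + 0.9 + 0.7 + 0.5 = 3.3 kcal/mol.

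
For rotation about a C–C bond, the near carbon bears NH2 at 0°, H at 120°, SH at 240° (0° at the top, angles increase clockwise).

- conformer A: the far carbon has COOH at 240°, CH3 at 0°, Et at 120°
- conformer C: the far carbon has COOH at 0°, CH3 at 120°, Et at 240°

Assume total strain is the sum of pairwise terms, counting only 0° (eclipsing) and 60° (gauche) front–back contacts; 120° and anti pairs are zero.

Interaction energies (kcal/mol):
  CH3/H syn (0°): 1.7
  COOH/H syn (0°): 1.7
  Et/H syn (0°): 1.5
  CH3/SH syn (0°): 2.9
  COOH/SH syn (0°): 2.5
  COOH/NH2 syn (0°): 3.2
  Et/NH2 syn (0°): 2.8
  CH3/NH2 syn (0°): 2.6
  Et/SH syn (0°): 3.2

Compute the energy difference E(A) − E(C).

-1.5 kcal/mol

A (eclipsed): NH2–CH3 eclipsed, H–Et eclipsed, SH–COOH eclipsed; 2.6 + 1.5 + 2.5 = 6.6 kcal/mol.
C (eclipsed): NH2–COOH eclipsed, H–CH3 eclipsed, SH–Et eclipsed; 3.2 + 1.7 + 3.2 = 8.1 kcal/mol.
E(A) − E(C) = 6.6 − 8.1 = -1.5 kcal/mol.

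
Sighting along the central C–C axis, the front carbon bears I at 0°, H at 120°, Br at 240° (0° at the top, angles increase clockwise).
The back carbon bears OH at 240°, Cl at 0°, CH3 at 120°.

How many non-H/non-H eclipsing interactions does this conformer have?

2

Non-H eclipsing pairs: I(0°)/Cl(0°); Br(240°)/OH(240°) — 2 interactions.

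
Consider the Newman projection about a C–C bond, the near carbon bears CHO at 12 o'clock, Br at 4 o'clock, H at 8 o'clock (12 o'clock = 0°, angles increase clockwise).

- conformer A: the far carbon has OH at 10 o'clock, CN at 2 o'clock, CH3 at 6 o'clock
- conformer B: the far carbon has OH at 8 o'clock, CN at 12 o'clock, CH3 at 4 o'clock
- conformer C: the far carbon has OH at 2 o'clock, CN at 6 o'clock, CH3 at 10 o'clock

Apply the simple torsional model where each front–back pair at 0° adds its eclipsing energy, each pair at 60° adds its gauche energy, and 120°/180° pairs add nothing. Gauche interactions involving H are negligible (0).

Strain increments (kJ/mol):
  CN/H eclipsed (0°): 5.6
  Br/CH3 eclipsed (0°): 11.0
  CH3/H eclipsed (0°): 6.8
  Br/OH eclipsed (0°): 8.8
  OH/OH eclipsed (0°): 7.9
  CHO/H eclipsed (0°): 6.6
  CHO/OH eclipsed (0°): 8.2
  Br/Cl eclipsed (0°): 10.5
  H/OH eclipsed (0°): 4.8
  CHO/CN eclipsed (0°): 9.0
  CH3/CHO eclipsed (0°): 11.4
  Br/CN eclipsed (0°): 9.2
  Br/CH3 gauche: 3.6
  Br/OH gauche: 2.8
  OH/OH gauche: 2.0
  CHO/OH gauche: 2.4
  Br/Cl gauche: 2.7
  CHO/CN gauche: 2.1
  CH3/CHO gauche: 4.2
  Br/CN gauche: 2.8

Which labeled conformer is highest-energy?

B

A is staggered. CHO at 0° is gauche with OH at 300° (2.4); CHO at 0° is gauche with CN at 60° (2.1); Br at 120° is gauche with CN at 60° (2.8); Br at 120° is gauche with CH3 at 180° (3.6). Total 10.9 kJ/mol.
B is eclipsed. CHO at 0° is eclipsed with CN at 0° (9.0); Br at 120° is eclipsed with CH3 at 120° (11.0); H at 240° is eclipsed with OH at 240° (4.8). Total 24.8 kJ/mol.
C is staggered. CHO at 0° is gauche with OH at 60° (2.4); CHO at 0° is gauche with CH3 at 300° (4.2); Br at 120° is gauche with OH at 60° (2.8); Br at 120° is gauche with CN at 180° (2.8). Total 12.2 kJ/mol.
B has the highest total (24.8 kJ/mol).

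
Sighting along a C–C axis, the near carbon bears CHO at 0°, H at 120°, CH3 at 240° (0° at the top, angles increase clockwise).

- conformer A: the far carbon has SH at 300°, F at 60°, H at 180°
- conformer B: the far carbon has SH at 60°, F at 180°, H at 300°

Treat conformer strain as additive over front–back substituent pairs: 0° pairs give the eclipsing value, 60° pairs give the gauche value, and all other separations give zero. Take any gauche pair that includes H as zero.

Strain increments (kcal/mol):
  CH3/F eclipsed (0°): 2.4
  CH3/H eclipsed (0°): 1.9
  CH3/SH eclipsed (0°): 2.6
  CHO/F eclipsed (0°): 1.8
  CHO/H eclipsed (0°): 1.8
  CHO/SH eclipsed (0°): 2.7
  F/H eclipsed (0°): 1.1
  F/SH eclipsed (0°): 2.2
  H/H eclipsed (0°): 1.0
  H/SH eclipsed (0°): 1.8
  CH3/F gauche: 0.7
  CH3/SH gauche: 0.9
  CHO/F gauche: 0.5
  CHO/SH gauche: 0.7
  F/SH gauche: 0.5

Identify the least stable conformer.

A

A is staggered. CHO at 0° is gauche with SH at 300° (0.7); CHO at 0° is gauche with F at 60° (0.5); CH3 at 240° is gauche with SH at 300° (0.9). Total 2.1 kcal/mol.
B is staggered. CHO at 0° is gauche with SH at 60° (0.7); CH3 at 240° is gauche with F at 180° (0.7). Total 1.4 kcal/mol.
A has the highest total (2.1 kcal/mol).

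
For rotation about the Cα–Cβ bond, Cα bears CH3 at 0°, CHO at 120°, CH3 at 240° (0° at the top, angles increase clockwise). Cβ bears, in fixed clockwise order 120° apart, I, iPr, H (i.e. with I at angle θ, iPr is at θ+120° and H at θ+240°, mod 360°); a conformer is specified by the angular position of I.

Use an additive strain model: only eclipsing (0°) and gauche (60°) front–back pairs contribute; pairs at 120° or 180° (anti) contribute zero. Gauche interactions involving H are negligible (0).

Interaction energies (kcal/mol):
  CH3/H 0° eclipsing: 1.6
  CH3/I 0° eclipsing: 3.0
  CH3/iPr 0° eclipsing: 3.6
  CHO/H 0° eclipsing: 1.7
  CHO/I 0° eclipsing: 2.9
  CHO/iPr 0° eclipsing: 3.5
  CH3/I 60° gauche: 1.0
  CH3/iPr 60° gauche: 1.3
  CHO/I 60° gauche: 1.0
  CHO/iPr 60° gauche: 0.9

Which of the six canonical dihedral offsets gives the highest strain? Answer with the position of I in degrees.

240°

I at 0° (eclipsed): CH3–I eclipsed, CHO–iPr eclipsed, CH3–H eclipsed; 3.0 + 3.5 + 1.6 = 8.1 kcal/mol.
I at 60° (staggered): CH3–I gauche, CHO–I gauche, CHO–iPr gauche, CH3–iPr gauche; 1.0 + 1.0 + 0.9 + 1.3 = 4.2 kcal/mol.
I at 120° (eclipsed): CH3–H eclipsed, CHO–I eclipsed, CH3–iPr eclipsed; 1.6 + 2.9 + 3.6 = 8.1 kcal/mol.
I at 180° (staggered): CH3–iPr gauche, CHO–I gauche, CH3–I gauche, CH3–iPr gauche; 1.3 + 1.0 + 1.0 + 1.3 = 4.6 kcal/mol.
I at 240° (eclipsed): CH3–iPr eclipsed, CHO–H eclipsed, CH3–I eclipsed; 3.6 + 1.7 + 3.0 = 8.3 kcal/mol.
I at 300° (staggered): CH3–I gauche, CH3–iPr gauche, CHO–iPr gauche, CH3–I gauche; 1.0 + 1.3 + 0.9 + 1.0 = 4.2 kcal/mol.
The maximum (8.3 kcal/mol) occurs with I at 240°.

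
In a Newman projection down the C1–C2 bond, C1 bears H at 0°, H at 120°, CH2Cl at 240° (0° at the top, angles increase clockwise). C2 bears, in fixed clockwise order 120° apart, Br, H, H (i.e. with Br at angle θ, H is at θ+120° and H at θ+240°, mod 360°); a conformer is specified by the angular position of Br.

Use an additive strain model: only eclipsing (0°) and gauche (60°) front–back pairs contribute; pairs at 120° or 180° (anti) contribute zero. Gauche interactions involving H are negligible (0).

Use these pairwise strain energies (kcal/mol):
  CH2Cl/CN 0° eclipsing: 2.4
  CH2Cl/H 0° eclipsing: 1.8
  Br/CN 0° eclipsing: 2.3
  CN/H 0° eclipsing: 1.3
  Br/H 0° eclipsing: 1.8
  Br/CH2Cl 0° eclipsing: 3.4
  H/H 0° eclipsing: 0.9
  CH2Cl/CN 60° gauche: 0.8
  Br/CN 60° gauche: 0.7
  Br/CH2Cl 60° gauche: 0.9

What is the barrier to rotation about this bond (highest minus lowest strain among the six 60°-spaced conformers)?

Br at 0° is eclipsed. H at 0° is eclipsed with Br at 0° (1.8); H at 120° is eclipsed with H at 120° (0.9); CH2Cl at 240° is eclipsed with H at 240° (1.8). Total 4.5 kcal/mol.
Br at 60° (staggered): no non-H gauche contacts → 0.0 kcal/mol.
Br at 120° is eclipsed. H at 0° is eclipsed with H at 0° (0.9); H at 120° is eclipsed with Br at 120° (1.8); CH2Cl at 240° is eclipsed with H at 240° (1.8). Total 4.5 kcal/mol.
Br at 180° is staggered. CH2Cl at 240° is gauche with Br at 180° (0.9). Total 0.9 kcal/mol.
Br at 240° is eclipsed. H at 0° is eclipsed with H at 0° (0.9); H at 120° is eclipsed with H at 120° (0.9); CH2Cl at 240° is eclipsed with Br at 240° (3.4). Total 5.2 kcal/mol.
Br at 300° is staggered. CH2Cl at 240° is gauche with Br at 300° (0.9). Total 0.9 kcal/mol.
Max at 240° (5.2 kcal/mol), min at 60° (0.0 kcal/mol); barrier = 5.2 kcal/mol.

5.2 kcal/mol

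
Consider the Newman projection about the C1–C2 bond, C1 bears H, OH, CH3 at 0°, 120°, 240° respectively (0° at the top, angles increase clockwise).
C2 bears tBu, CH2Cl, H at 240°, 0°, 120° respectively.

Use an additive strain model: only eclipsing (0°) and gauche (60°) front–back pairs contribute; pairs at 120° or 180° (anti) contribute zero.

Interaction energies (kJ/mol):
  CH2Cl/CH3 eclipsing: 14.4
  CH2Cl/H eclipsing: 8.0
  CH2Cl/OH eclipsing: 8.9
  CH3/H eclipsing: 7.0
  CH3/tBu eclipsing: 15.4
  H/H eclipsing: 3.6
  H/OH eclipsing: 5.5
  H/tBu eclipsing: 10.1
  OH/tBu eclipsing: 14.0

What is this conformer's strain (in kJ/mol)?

28.9 kJ/mol

This conformer is eclipsed. H at 0° is eclipsed with CH2Cl at 0° (8.0); OH at 120° is eclipsed with H at 120° (5.5); CH3 at 240° is eclipsed with tBu at 240° (15.4). Total 28.9 kJ/mol.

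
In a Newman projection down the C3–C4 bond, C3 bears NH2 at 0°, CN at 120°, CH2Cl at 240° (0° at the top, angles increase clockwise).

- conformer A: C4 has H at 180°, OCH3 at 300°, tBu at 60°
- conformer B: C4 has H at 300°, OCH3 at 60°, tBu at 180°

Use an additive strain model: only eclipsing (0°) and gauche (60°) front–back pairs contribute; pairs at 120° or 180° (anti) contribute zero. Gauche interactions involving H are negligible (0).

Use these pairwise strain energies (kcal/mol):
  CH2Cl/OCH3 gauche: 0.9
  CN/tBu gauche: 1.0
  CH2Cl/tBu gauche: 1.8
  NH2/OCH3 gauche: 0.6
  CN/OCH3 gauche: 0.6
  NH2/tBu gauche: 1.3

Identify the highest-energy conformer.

B

A (staggered): NH2(0°)/OCH3(300°) gauche 0.6; NH2(0°)/tBu(60°) gauche 1.3; CN(120°)/tBu(60°) gauche 1.0; CH2Cl(240°)/OCH3(300°) gauche 0.9 → 3.8 kcal/mol.
B (staggered): NH2(0°)/OCH3(60°) gauche 0.6; CN(120°)/OCH3(60°) gauche 0.6; CN(120°)/tBu(180°) gauche 1.0; CH2Cl(240°)/tBu(180°) gauche 1.8 → 4.0 kcal/mol.
B has the highest total (4.0 kcal/mol).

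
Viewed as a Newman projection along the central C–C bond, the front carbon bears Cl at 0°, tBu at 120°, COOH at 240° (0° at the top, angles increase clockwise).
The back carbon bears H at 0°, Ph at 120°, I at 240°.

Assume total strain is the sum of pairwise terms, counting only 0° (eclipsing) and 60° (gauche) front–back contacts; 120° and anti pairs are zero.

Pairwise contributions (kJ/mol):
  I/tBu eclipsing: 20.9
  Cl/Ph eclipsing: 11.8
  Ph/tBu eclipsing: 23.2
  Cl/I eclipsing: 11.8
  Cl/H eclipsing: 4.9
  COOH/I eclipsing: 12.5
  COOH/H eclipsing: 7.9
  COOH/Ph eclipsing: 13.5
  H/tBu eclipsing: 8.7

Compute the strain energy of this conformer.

This conformer (eclipsed): Cl(0°)/H(0°) eclipsed 4.9; tBu(120°)/Ph(120°) eclipsed 23.2; COOH(240°)/I(240°) eclipsed 12.5 → 40.6 kJ/mol.

40.6 kJ/mol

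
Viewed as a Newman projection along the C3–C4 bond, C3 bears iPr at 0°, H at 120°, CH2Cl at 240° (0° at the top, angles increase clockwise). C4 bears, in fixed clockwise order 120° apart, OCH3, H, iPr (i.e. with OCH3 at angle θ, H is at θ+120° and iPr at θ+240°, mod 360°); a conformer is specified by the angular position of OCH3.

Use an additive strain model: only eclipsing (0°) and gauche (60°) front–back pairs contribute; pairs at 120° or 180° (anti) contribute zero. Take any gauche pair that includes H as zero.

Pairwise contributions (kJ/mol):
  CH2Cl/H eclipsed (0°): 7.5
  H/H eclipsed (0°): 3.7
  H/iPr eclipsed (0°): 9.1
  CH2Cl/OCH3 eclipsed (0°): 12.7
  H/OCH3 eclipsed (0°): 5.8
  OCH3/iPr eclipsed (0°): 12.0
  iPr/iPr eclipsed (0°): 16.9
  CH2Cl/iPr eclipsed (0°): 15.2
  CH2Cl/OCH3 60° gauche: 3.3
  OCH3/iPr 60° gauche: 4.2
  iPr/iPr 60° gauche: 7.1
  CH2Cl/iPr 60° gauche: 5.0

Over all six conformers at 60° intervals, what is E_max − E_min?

OCH3 at 0° (eclipsed): iPr(0°)/OCH3(0°) eclipsed 12.0; H(120°)/H(120°) eclipsed 3.7; CH2Cl(240°)/iPr(240°) eclipsed 15.2 → 30.9 kJ/mol.
OCH3 at 60° (staggered): iPr(0°)/OCH3(60°) gauche 4.2; iPr(0°)/iPr(300°) gauche 7.1; CH2Cl(240°)/iPr(300°) gauche 5.0 → 16.3 kJ/mol.
OCH3 at 120° (eclipsed): iPr(0°)/iPr(0°) eclipsed 16.9; H(120°)/OCH3(120°) eclipsed 5.8; CH2Cl(240°)/H(240°) eclipsed 7.5 → 30.2 kJ/mol.
OCH3 at 180° (staggered): iPr(0°)/iPr(60°) gauche 7.1; CH2Cl(240°)/OCH3(180°) gauche 3.3 → 10.4 kJ/mol.
OCH3 at 240° (eclipsed): iPr(0°)/H(0°) eclipsed 9.1; H(120°)/iPr(120°) eclipsed 9.1; CH2Cl(240°)/OCH3(240°) eclipsed 12.7 → 30.9 kJ/mol.
OCH3 at 300° (staggered): iPr(0°)/OCH3(300°) gauche 4.2; CH2Cl(240°)/OCH3(300°) gauche 3.3; CH2Cl(240°)/iPr(180°) gauche 5.0 → 12.5 kJ/mol.
Max at 0° (30.9 kJ/mol), min at 180° (10.4 kJ/mol); barrier = 20.5 kJ/mol.

20.5 kJ/mol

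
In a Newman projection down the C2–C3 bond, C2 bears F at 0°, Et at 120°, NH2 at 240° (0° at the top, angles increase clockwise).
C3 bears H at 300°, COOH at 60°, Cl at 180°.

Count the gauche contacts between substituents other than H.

Non-H gauche pairs: F(0°)/COOH(60°); Et(120°)/COOH(60°); Et(120°)/Cl(180°); NH2(240°)/Cl(180°) — 4 interactions.

4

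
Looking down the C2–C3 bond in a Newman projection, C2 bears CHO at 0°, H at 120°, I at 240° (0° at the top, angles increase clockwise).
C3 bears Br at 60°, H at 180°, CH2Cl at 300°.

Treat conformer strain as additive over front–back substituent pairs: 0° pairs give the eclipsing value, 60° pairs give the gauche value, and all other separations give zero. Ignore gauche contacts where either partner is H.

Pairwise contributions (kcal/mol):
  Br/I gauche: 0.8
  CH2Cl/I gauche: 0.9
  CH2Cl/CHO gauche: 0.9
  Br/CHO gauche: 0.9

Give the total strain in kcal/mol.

2.7 kcal/mol

This conformer (staggered): CHO(0°)/Br(60°) gauche 0.9; CHO(0°)/CH2Cl(300°) gauche 0.9; I(240°)/CH2Cl(300°) gauche 0.9 → 2.7 kcal/mol.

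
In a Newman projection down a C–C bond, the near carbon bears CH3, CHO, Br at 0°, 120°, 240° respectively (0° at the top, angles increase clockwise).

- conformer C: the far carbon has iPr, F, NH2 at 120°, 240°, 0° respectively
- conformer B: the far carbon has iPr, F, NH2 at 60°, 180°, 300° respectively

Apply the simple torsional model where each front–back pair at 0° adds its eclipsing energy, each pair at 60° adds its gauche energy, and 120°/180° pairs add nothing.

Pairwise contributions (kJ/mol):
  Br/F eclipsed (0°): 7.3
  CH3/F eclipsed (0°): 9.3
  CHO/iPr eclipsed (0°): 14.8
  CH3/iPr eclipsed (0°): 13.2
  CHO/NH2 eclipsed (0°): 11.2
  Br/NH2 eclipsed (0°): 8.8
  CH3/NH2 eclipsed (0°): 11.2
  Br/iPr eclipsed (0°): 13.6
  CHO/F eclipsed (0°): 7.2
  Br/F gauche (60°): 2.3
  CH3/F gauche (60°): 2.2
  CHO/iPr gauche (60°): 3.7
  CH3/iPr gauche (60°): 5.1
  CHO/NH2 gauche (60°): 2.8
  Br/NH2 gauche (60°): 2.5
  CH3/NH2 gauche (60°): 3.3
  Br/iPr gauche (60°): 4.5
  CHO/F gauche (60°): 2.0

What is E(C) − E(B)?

C (eclipsed): CH3–NH2 eclipsed, CHO–iPr eclipsed, Br–F eclipsed; 11.2 + 14.8 + 7.3 = 33.3 kJ/mol.
B (staggered): CH3–iPr gauche, CH3–NH2 gauche, CHO–iPr gauche, CHO–F gauche, Br–F gauche, Br–NH2 gauche; 5.1 + 3.3 + 3.7 + 2.0 + 2.3 + 2.5 = 18.9 kJ/mol.
E(C) − E(B) = 33.3 − 18.9 = +14.4 kJ/mol.

+14.4 kJ/mol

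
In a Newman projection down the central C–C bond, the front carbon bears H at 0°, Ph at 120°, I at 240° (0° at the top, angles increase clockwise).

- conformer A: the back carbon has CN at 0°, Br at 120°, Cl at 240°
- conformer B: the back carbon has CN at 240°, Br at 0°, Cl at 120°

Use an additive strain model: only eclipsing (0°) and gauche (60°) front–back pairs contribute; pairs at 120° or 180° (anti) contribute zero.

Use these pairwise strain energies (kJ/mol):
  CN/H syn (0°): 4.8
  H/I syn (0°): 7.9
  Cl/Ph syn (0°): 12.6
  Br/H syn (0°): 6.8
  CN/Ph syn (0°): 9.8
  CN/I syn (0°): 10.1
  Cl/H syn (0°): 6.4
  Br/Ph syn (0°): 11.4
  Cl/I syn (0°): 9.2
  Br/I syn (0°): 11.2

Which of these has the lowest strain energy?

A

A (eclipsed): H–CN eclipsed, Ph–Br eclipsed, I–Cl eclipsed; 4.8 + 11.4 + 9.2 = 25.4 kJ/mol.
B (eclipsed): H–Br eclipsed, Ph–Cl eclipsed, I–CN eclipsed; 6.8 + 12.6 + 10.1 = 29.5 kJ/mol.
A has the lowest total (25.4 kJ/mol).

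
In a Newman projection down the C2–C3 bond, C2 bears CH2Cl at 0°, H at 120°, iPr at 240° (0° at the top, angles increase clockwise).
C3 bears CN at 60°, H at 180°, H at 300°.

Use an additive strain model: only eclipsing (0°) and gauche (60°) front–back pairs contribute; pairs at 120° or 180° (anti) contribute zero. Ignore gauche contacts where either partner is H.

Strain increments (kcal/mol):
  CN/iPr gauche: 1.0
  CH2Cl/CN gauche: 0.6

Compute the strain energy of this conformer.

0.6 kcal/mol

This conformer (staggered): CH2Cl(0°)/CN(60°) gauche 0.6 → 0.6 kcal/mol.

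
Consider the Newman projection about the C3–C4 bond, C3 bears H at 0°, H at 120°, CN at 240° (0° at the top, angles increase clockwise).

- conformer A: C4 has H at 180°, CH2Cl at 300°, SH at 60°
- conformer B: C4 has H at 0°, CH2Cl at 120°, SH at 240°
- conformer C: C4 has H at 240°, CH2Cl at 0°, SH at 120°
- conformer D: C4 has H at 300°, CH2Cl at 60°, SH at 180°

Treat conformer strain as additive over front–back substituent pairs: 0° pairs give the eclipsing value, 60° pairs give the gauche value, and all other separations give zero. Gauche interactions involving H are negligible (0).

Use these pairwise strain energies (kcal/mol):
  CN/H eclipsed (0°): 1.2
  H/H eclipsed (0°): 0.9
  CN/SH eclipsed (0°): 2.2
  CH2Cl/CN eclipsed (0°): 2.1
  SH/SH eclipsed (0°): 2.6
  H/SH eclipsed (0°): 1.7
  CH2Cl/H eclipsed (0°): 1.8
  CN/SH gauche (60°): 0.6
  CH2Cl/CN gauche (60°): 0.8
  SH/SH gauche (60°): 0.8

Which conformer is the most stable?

D

A is staggered. CN at 240° is gauche with CH2Cl at 300° (0.8). Total 0.8 kcal/mol.
B is eclipsed. H at 0° is eclipsed with H at 0° (0.9); H at 120° is eclipsed with CH2Cl at 120° (1.8); CN at 240° is eclipsed with SH at 240° (2.2). Total 4.9 kcal/mol.
C is eclipsed. H at 0° is eclipsed with CH2Cl at 0° (1.8); H at 120° is eclipsed with SH at 120° (1.7); CN at 240° is eclipsed with H at 240° (1.2). Total 4.7 kcal/mol.
D is staggered. CN at 240° is gauche with SH at 180° (0.6). Total 0.6 kcal/mol.
D has the lowest total (0.6 kcal/mol).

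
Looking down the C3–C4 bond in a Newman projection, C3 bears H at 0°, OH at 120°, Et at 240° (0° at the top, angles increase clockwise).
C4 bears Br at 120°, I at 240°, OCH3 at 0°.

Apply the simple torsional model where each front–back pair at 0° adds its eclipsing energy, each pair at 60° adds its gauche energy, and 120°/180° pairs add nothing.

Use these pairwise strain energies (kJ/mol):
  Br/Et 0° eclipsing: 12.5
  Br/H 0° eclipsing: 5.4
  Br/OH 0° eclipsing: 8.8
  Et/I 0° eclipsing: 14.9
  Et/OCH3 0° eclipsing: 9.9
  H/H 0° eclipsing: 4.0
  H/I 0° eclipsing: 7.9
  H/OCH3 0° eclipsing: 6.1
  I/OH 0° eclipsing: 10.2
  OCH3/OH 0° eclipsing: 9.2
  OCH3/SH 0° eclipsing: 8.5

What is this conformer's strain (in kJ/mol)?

This conformer (eclipsed): H(0°)/OCH3(0°) eclipsed 6.1; OH(120°)/Br(120°) eclipsed 8.8; Et(240°)/I(240°) eclipsed 14.9 → 29.8 kJ/mol.

29.8 kJ/mol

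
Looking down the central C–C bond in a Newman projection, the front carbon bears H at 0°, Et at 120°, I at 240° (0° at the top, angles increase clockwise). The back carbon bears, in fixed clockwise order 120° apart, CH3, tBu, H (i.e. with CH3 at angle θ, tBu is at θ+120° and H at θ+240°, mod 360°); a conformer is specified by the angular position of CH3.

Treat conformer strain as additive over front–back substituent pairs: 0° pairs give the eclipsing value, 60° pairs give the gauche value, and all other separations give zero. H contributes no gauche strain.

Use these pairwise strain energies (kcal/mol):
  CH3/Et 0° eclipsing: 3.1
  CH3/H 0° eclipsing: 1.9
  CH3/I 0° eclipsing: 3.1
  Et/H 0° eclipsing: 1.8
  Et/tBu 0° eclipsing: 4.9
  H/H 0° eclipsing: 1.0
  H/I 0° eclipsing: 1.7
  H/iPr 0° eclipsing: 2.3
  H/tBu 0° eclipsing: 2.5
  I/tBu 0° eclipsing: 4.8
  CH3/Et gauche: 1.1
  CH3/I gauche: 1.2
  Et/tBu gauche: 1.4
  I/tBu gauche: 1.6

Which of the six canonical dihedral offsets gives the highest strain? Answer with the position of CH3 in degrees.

CH3 at 0° is eclipsed. H at 0° is eclipsed with CH3 at 0° (1.9); Et at 120° is eclipsed with tBu at 120° (4.9); I at 240° is eclipsed with H at 240° (1.7). Total 8.5 kcal/mol.
CH3 at 60° is staggered. Et at 120° is gauche with CH3 at 60° (1.1); Et at 120° is gauche with tBu at 180° (1.4); I at 240° is gauche with tBu at 180° (1.6). Total 4.1 kcal/mol.
CH3 at 120° is eclipsed. H at 0° is eclipsed with H at 0° (1.0); Et at 120° is eclipsed with CH3 at 120° (3.1); I at 240° is eclipsed with tBu at 240° (4.8). Total 8.9 kcal/mol.
CH3 at 180° is staggered. Et at 120° is gauche with CH3 at 180° (1.1); I at 240° is gauche with CH3 at 180° (1.2); I at 240° is gauche with tBu at 300° (1.6). Total 3.9 kcal/mol.
CH3 at 240° is eclipsed. H at 0° is eclipsed with tBu at 0° (2.5); Et at 120° is eclipsed with H at 120° (1.8); I at 240° is eclipsed with CH3 at 240° (3.1). Total 7.4 kcal/mol.
CH3 at 300° is staggered. Et at 120° is gauche with tBu at 60° (1.4); I at 240° is gauche with CH3 at 300° (1.2). Total 2.6 kcal/mol.
The maximum (8.9 kcal/mol) occurs with CH3 at 120°.

120°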